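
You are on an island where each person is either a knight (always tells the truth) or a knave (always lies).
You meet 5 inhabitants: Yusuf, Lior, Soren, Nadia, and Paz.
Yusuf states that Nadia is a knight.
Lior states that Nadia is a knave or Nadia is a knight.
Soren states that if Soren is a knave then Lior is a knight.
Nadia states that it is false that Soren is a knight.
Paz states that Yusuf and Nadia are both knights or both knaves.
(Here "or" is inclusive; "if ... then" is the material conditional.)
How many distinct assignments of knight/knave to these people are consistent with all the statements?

1

Consistent assignments:
  Yusuf=knave, Lior=knight, Soren=knight, Nadia=knave, Paz=knight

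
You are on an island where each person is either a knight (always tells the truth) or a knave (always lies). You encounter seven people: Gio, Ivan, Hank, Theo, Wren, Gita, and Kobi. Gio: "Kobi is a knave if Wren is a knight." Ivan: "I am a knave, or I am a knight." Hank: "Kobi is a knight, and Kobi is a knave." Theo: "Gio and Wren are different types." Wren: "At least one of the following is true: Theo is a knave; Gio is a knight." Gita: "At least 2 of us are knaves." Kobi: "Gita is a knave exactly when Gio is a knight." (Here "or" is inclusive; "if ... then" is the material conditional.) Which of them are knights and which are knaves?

Gio is a knight, Ivan is a knight, Hank is a knave, Theo is a knave, Wren is a knight, Gita is a knight, and Kobi is a knave.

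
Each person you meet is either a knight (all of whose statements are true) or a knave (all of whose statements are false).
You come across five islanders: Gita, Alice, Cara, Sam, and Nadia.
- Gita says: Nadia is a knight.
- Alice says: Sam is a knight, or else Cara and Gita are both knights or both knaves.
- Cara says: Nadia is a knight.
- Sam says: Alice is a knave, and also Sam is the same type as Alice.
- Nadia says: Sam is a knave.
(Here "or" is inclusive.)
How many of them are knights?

4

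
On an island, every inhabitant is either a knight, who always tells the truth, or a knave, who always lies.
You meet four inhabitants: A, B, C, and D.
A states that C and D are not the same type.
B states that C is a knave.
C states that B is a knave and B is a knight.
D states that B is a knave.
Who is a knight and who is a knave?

A (knave): "C and D are not the same type" — false. ✓
Since B is a knight, "C is a knave" needs to be true, which holds.
As a knave, C's statement "B is a knave and B is a knight" should be false; it is.
D (knave): "B is a knave" — false. ✓

Knights: B. Knaves: A, C, and D.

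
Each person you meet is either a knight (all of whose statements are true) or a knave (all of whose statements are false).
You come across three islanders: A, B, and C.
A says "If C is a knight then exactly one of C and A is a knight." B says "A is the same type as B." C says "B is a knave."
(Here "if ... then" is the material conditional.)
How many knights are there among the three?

2

The unique consistent assignment is A=knight, B=knight, C=knave.
That has 2 knights.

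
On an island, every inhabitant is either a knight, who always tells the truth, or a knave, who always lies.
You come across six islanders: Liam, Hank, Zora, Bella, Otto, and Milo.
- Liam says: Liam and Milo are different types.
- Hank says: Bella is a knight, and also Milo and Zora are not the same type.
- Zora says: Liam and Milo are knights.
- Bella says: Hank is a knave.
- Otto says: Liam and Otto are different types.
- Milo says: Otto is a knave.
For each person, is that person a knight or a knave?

Knights: Bella and Otto. Knaves: Liam, Hank, Zora, and Milo.

Liam is a knave, so "Liam and Milo are different types" must be False — and it is.
Hank is a knave; "Bella is a knight, and also Milo and Zora are not the same type" is False, as required.
Zora is a knave; "Liam and Milo are knights" is False, as required.
Bella (knight): "Hank is a knave" — true. ✓
Otto (knight): "Liam and Otto are different types" — true. ✓
Milo is a knave; "Otto is a knave" is False, as required.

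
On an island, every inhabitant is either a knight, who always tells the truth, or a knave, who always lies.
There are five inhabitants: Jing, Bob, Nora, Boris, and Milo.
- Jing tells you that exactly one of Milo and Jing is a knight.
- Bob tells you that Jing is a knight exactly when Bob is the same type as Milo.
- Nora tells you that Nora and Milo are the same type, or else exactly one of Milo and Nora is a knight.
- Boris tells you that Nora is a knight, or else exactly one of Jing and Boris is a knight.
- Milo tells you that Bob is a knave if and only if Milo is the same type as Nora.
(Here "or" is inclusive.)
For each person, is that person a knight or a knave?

Knights: Nora and Boris. Knaves: Jing, Bob, and Milo.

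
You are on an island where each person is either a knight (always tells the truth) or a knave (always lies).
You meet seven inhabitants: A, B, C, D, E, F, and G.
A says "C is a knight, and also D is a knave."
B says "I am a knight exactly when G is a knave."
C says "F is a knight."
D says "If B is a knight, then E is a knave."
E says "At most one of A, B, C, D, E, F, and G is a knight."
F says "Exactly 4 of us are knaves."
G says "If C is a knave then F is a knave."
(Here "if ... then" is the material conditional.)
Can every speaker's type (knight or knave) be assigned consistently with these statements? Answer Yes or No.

No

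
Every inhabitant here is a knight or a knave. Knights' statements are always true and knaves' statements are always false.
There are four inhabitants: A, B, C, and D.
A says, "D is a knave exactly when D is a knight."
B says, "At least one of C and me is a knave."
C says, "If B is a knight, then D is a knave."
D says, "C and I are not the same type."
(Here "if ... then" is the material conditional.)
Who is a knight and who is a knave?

Knights: B and D. Knaves: A and C.

Suppose A is a knight. Then A's statement "D is a knave exactly when D is a knight" would have to be true. Checking the 8 ways to assign the others, none is consistent with every speaker.
(For instance, with B=knight, C=knave, D=knight, A's claim "D is a knave exactly when D is a knight" comes out false where it would need to be true.)
So A must be a knave, making "D is a knave exactly when D is a knight" false. Taking A=knave, B=knight, C=knave, D=knight, each remaining statement checks out:
  B (knight): "at least one of C and me is a knave" — true. ✓
  C (knave): "if B is a knight, then D is a knave" — false. ✓
  D (knight): "C and I are not the same type" — true. ✓
This is the unique consistent assignment.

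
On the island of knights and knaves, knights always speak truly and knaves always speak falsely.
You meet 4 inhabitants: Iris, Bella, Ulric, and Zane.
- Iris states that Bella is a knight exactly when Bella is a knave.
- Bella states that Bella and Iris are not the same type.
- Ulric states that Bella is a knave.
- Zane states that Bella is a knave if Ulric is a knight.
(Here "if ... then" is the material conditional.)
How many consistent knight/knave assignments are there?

2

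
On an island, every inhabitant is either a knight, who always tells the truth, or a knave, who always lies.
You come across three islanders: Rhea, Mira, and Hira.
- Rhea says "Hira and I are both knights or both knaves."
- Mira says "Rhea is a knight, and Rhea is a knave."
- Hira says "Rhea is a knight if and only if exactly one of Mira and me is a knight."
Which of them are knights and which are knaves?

As a knight, Rhea's statement "Hira and I are both knights or both knaves" should be True; it is.
Mira is a knave, so "Rhea is a knight, and Rhea is a knave" must be False — and it is.
Hira is a knight, and the claim "Rhea is a knight if and only if exactly one of Mira and me is a knight" is indeed True.

Rhea is a knight, Mira is a knave, and Hira is a knight.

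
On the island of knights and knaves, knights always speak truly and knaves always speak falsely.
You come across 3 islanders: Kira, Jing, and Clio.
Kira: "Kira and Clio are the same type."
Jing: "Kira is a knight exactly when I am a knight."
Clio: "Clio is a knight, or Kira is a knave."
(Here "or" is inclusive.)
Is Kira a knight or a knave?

Consistent assignments: {Kira=knight, Jing=knight, Clio=knight}; {Kira=knight, Jing=knave, Clio=knight}
In every consistent assignment, Kira is a knight.

Kira is a knight.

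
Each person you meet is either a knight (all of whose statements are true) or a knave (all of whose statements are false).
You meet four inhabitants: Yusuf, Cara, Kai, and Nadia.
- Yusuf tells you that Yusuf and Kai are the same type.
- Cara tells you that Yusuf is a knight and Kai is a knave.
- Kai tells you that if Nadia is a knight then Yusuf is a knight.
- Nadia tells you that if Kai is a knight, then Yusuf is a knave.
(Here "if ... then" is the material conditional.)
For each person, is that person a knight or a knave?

Knights: Yusuf and Kai. Knaves: Cara and Nadia.

Yusuf (knight): "Yusuf and Kai are the same type" — true. ✓
Cara is a knave, so "Yusuf is a knight and Kai is a knave" must be false — and it is.
Since Kai is a knight, "if Nadia is a knight then Yusuf is a knight" needs to be true, which holds.
Nadia is a knave, so "if Kai is a knight, then Yusuf is a knave" must be false — and it is.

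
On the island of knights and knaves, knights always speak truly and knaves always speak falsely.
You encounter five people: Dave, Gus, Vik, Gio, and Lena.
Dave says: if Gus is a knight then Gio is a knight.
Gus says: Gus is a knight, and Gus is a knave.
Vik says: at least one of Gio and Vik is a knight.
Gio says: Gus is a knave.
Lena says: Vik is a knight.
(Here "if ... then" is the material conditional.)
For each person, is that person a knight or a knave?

Dave is a knight; "if Gus is a knight then Gio is a knight" is true, as required.
As a knave, Gus's statement "Gus is a knight, and Gus is a knave" should be False; it is.
Since Vik is a knight, "at least one of Gio and Vik is a knight" needs to be true, which holds.
Gio is a knight, and the claim "Gus is a knave" is indeed true.
Lena is a knight; "Vik is a knight" is true, as required.

Knights: Dave, Vik, Gio, and Lena. Knaves: Gus.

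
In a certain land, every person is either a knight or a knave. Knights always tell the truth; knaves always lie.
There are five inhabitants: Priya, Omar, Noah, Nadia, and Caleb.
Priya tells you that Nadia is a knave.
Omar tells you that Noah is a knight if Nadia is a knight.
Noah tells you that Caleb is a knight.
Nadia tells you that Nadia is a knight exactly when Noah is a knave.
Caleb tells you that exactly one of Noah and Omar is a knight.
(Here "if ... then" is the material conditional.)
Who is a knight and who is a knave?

Suppose Priya is a knight. Then Priya's statement "Nadia is a knave" would have to be true. Checking the 16 ways to assign the others, none is consistent with every speaker.
(For instance, with Omar=knave, Noah=knave, Nadia=knight, Caleb=knave, Priya's claim "Nadia is a knave" comes out false where it would need to be true.)
So Priya must be a knave, making "Nadia is a knave" false. Taking Priya=knave, Omar=knave, Noah=knave, Nadia=knight, Caleb=knave, each remaining statement checks out:
  Omar (knave): "Noah is a knight if Nadia is a knight" — false. ✓
  Noah (knave): "Caleb is a knight" — false. ✓
  Nadia (knight): "Nadia is a knight exactly when Noah is a knave" — true. ✓
  Caleb (knave): "exactly one of Noah and Omar is a knight" — false. ✓
This is the unique consistent assignment.

Knights: Nadia. Knaves: Priya, Omar, Noah, and Caleb.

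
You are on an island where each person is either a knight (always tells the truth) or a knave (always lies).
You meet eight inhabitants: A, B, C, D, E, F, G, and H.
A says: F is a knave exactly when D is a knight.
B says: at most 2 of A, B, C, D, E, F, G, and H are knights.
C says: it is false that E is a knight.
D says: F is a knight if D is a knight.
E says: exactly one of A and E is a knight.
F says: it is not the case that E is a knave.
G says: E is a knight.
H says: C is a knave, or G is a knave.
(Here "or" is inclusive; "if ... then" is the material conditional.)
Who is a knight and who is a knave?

Knights: D, E, F, G, and H. Knaves: A, B, and C.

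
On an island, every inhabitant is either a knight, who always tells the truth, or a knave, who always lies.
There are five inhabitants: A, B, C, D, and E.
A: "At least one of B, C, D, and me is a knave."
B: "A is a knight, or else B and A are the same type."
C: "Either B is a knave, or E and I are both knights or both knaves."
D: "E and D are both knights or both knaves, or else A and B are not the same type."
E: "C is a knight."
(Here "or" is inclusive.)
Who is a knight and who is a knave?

A is a knight, so "at least one of B, C, D, and me is a knave" must be True — and it is.
B is a knight, so "A is a knight, or else B and A are the same type" must be True — and it is.
C is a knight, so "either B is a knave, or E and I are both knights or both knaves" must be True — and it is.
Since D is a knave, "E and D are both knights or both knaves, or else A and B are not the same type" needs to be false, which holds.
E is a knight, so "C is a knight" must be True — and it is.

A is a knight, B is a knight, C is a knight, D is a knave, and E is a knight.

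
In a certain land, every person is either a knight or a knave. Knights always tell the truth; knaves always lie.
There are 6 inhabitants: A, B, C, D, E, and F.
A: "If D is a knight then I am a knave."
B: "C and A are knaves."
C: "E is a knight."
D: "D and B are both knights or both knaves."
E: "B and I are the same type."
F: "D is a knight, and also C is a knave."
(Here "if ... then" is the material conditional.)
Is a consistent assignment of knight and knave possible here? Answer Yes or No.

No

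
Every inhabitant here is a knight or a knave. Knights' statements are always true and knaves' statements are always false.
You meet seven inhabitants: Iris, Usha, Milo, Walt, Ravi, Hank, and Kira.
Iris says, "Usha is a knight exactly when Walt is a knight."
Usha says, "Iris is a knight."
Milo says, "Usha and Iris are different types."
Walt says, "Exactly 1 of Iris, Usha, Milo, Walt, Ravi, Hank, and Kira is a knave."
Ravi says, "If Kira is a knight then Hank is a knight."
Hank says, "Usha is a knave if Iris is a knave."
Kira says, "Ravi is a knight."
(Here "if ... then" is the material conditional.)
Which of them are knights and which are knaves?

Iris is a knight, Usha is a knight, Milo is a knave, Walt is a knight, Ravi is a knight, Hank is a knight, and Kira is a knight.

Iris is a knight, and the claim "Usha is a knight exactly when Walt is a knight" is indeed True.
Usha is a knight, so "Iris is a knight" must be True — and it is.
As a knave, Milo's statement "Usha and Iris are different types" should be false; it is.
Walt (knight): "exactly 1 of Iris, Usha, Milo, Walt, Ravi, Hank, and Kira is a knave" — True. ✓
Since Ravi is a knight, "if Kira is a knight then Hank is a knight" needs to be True, which holds.
Hank is a knight; "Usha is a knave if Iris is a knave" is True, as required.
Since Kira is a knight, "Ravi is a knight" needs to be True, which holds.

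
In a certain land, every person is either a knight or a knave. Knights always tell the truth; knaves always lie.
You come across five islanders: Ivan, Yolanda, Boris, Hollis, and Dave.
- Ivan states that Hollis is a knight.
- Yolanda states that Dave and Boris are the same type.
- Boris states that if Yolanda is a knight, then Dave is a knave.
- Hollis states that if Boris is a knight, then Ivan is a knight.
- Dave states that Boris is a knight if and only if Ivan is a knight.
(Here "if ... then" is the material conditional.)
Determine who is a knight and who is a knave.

Ivan is a knave, and the claim "Hollis is a knight" is indeed false.
Yolanda is a knave, and the claim "Dave and Boris are the same type" is indeed false.
Boris is a knight, so "if Yolanda is a knight, then Dave is a knave" must be True — and it is.
Hollis is a knave, so "if Boris is a knight, then Ivan is a knight" must be false — and it is.
Dave is a knave, so "Boris is a knight if and only if Ivan is a knight" must be false — and it is.

Ivan is a knave, Yolanda is a knave, Boris is a knight, Hollis is a knave, and Dave is a knave.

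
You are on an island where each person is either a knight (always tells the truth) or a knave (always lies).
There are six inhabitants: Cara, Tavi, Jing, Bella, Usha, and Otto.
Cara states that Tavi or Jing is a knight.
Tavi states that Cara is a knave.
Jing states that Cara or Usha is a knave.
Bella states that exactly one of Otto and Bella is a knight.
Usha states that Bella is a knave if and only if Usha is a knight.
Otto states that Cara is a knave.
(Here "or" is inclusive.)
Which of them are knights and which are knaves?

Knights: Cara and Jing. Knaves: Tavi, Bella, Usha, and Otto.

As a knight, Cara's statement "Tavi or Jing is a knight" should be true; it is.
Tavi is a knave, so "Cara is a knave" must be false — and it is.
Jing is a knight, so "Cara or Usha is a knave" must be true — and it is.
Bella (knave): "exactly one of Otto and Bella is a knight" — false. ✓
Usha is a knave, and the claim "Bella is a knave if and only if Usha is a knight" is indeed false.
Otto (knave): "Cara is a knave" — false. ✓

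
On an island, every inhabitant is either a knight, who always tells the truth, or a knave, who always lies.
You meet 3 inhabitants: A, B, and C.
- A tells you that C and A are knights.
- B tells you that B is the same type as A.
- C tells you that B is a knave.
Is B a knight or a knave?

B is a knave.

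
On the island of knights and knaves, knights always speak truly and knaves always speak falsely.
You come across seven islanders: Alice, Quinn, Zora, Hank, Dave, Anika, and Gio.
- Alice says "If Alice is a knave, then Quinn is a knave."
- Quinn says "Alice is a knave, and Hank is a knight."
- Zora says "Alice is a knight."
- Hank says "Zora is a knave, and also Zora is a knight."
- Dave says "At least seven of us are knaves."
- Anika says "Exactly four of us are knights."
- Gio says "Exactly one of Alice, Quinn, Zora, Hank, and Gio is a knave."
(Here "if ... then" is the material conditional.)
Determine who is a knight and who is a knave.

Alice is a knight, Quinn is a knave, Zora is a knight, Hank is a knave, Dave is a knave, Anika is a knave, and Gio is a knave.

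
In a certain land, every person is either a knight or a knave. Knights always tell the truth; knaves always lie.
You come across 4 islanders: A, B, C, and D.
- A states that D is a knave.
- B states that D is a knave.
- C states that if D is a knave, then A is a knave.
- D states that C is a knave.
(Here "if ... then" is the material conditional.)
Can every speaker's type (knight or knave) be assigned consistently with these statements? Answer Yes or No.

No

Checking all 16 assignments, each has at least one speaker whose statement's truth value contradicts their type.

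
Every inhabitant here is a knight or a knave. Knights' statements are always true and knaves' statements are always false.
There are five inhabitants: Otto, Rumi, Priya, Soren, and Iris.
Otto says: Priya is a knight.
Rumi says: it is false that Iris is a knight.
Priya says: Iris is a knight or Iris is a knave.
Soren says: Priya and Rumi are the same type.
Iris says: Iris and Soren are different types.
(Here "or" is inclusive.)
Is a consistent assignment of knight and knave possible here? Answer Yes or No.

One consistent assignment: Otto=knight, Rumi=knave, Priya=knight, Soren=knave, Iris=knight.

Yes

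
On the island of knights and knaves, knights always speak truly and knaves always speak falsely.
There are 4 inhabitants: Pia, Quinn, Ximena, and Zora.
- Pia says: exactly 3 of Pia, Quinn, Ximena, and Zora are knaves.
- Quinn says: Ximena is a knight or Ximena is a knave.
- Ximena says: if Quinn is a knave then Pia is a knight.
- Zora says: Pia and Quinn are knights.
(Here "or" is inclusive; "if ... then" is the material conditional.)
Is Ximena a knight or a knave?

Ximena is a knight.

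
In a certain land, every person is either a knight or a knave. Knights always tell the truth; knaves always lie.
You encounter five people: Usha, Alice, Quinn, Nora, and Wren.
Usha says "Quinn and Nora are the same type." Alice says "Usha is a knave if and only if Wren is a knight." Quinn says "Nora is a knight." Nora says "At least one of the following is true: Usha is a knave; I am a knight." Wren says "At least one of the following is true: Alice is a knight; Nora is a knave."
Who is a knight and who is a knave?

Usha (knight): "Quinn and Nora are the same type" — True. ✓
As a knave, Alice's statement "Usha is a knave if and only if Wren is a knight" should be False; it is.
Quinn is a knave; "Nora is a knight" is False, as required.
Nora (knave): "at least one of the following is true: Usha is a knave; I am a knight" — False. ✓
Wren is a knight, and the claim "at least one of the following is true: Alice is a knight; Nora is a knave" is indeed True.

Knights: Usha and Wren. Knaves: Alice, Quinn, and Nora.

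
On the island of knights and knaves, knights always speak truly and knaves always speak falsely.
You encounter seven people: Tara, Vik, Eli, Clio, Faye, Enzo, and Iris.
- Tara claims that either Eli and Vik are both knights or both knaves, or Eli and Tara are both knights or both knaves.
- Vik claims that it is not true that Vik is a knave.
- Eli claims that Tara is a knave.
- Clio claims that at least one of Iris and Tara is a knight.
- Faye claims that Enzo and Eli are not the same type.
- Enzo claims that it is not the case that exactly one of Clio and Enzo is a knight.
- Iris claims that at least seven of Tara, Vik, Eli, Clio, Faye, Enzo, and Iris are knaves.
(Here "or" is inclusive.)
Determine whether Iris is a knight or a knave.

Iris is a knave.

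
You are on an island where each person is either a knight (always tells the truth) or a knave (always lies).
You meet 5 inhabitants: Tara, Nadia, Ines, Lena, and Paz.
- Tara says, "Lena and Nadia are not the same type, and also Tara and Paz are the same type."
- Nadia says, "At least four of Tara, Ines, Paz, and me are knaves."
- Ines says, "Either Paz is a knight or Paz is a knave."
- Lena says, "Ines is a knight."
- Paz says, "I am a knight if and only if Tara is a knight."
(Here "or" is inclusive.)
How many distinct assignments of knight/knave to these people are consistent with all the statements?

Consistent assignments:
  Tara=knight, Nadia=knave, Ines=knight, Lena=knight, Paz=knight

1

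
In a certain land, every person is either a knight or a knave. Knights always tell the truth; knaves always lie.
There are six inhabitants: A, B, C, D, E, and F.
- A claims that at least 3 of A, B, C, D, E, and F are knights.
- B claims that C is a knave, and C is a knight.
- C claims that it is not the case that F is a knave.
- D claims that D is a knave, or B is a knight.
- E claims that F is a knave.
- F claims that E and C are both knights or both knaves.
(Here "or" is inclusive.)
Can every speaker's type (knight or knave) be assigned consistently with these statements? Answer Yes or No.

No

Checking all 64 assignments, each has at least one speaker whose statement's truth value contradicts their type.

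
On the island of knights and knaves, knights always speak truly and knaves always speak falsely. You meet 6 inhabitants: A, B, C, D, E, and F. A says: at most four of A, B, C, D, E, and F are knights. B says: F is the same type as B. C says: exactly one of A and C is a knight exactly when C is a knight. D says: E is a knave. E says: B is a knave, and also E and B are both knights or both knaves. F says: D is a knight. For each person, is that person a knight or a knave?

A (knight): "at most four of A, B, C, D, E, and F are knights" — True. ✓
B is a knight; "F is the same type as B" is True, as required.
C is a knave, and the claim "exactly one of A and C is a knight exactly when C is a knight" is indeed False.
Since D is a knight, "E is a knave" needs to be True, which holds.
E is a knave; "B is a knave, and also E and B are both knights or both knaves" is False, as required.
As a knight, F's statement "D is a knight" should be True; it is.

Knights: A, B, D, and F. Knaves: C and E.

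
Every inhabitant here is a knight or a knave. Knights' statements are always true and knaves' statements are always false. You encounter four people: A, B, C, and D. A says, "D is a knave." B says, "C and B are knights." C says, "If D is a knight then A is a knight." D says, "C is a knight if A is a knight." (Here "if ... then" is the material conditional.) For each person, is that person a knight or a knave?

Knights: D. Knaves: A, B, and C.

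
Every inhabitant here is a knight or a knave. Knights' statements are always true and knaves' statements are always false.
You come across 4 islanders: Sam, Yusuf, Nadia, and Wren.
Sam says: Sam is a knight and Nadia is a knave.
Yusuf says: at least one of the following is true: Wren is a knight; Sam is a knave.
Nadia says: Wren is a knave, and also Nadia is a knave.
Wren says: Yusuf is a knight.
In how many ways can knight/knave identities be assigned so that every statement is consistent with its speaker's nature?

2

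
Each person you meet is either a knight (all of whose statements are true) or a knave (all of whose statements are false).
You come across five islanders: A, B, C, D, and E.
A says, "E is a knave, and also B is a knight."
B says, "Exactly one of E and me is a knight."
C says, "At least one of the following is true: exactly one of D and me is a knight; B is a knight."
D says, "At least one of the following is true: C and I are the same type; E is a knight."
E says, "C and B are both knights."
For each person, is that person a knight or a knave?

Since A is a knave, "E is a knave, and also B is a knight" needs to be False, which holds.
B (knave): "exactly one of E and me is a knight" — False. ✓
C is a knight; "at least one of the following is true: exactly one of D and me is a knight; B is a knight" is True, as required.
D (knave): "at least one of the following is true: C and I are the same type; E is a knight" — False. ✓
As a knave, E's statement "C and B are both knights" should be False; it is.

A is a knave, B is a knave, C is a knight, D is a knave, and E is a knave.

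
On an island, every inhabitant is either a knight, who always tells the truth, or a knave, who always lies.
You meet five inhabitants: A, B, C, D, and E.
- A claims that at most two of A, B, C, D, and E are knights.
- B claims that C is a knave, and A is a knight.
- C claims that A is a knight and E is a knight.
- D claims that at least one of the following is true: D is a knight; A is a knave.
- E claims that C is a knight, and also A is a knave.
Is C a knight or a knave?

Consistent assignments: {A=knight, B=knight, C=knave, D=knave, E=knave}
In every consistent assignment, C is a knave.

C is a knave.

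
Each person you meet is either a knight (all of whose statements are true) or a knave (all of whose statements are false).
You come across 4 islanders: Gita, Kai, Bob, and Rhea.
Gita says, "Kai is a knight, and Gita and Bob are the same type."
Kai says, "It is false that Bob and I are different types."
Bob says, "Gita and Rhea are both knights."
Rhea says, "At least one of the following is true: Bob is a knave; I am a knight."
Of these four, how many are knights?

The unique consistent assignment is Gita=knight, Kai=knight, Bob=knight, Rhea=knight.
That has 4 knights.

4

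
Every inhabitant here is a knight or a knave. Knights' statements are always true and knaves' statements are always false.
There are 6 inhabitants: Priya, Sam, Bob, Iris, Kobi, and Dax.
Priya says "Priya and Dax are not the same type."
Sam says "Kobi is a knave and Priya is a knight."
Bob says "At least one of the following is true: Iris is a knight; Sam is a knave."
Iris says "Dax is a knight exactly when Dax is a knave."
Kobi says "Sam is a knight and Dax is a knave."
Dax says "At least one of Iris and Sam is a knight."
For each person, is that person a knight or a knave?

Knights: Bob. Knaves: Priya, Sam, Iris, Kobi, and Dax.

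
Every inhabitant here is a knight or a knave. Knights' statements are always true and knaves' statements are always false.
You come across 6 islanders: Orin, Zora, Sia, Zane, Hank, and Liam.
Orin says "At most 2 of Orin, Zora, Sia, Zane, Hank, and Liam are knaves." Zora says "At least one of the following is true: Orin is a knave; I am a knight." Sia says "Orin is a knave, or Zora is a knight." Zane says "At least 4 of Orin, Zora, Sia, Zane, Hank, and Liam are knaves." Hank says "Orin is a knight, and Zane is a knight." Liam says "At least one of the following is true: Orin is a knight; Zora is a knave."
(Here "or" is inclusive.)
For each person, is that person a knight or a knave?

Orin is a knight, Zora is a knight, Sia is a knight, Zane is a knave, Hank is a knave, and Liam is a knight.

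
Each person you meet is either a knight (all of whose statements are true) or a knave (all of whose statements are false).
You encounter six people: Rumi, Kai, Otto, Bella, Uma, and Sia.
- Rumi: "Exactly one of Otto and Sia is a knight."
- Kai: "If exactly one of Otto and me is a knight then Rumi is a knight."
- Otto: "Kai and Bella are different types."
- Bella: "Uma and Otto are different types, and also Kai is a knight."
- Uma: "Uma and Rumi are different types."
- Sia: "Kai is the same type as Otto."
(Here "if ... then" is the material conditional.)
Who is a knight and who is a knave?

Rumi is a knave; "exactly one of Otto and Sia is a knight" is false, as required.
Kai is a knight; "if exactly one of Otto and me is a knight then Rumi is a knight" is true, as required.
As a knight, Otto's statement "Kai and Bella are different types" should be true; it is.
Bella is a knave, so "Uma and Otto are different types, and also Kai is a knight" must be false — and it is.
Since Uma is a knight, "Uma and Rumi are different types" needs to be true, which holds.
Sia is a knight, and the claim "Kai is the same type as Otto" is indeed true.

Rumi is a knave, Kai is a knight, Otto is a knight, Bella is a knave, Uma is a knight, and Sia is a knight.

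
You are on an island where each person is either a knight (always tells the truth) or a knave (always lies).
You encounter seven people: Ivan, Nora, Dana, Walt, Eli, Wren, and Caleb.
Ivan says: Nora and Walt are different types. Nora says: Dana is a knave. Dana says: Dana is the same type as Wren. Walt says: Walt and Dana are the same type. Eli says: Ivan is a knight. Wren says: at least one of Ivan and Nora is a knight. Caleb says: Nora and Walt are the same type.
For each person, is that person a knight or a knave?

Ivan is a knight, Nora is a knave, Dana is a knight, Walt is a knight, Eli is a knight, Wren is a knight, and Caleb is a knave.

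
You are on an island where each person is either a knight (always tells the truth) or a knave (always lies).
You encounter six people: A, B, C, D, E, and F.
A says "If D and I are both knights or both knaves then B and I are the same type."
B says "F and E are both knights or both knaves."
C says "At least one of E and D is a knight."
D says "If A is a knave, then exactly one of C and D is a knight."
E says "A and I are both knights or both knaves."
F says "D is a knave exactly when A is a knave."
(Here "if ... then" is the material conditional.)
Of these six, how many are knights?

6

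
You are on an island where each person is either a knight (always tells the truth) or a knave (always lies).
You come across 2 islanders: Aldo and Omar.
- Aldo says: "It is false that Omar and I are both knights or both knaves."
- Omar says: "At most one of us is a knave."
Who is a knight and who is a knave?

Suppose Aldo is a knight. Then Aldo's statement "it is false that Omar and I are both knights or both knaves" would have to be true. Checking the 2 ways to assign the others, none is consistent with every speaker.
(For instance, with Omar=knave, Omar's claim "at most one of us is a knave" comes out true where it would need to be false.)
So Aldo must be a knave, making "it is false that Omar and I are both knights or both knaves" false. Taking Aldo=knave, Omar=knave, each remaining statement checks out:
  Omar (knave): "at most one of us is a knave" — false. ✓
This is the unique consistent assignment.

Aldo is a knave and Omar is a knave.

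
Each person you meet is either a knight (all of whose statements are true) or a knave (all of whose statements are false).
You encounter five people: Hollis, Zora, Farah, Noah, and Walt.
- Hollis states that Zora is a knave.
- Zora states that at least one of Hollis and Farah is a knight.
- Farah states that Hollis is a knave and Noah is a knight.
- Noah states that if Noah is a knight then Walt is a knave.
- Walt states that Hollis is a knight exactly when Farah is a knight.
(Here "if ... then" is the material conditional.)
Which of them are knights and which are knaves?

Hollis is a knave, Zora is a knight, Farah is a knight, Noah is a knight, and Walt is a knave.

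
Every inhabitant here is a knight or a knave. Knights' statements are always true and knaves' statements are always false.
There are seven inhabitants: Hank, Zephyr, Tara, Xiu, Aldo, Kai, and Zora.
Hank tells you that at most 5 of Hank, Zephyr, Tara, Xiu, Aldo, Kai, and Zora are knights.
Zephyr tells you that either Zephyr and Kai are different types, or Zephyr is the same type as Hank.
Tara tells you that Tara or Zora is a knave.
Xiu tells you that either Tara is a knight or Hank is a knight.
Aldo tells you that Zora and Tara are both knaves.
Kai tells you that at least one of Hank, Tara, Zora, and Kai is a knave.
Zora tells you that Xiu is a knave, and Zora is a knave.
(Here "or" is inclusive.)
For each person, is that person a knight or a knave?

Hank is a knight, Zephyr is a knight, Tara is a knight, Xiu is a knight, Aldo is a knave, Kai is a knight, and Zora is a knave.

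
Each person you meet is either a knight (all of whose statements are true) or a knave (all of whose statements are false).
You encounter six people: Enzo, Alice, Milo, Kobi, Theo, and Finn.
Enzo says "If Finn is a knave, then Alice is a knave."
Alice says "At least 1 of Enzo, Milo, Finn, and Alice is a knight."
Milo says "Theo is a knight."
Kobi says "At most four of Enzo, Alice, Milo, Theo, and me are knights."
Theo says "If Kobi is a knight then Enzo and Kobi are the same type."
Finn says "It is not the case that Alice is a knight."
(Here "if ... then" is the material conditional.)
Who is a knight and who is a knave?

Enzo is a knave, Alice is a knight, Milo is a knave, Kobi is a knight, Theo is a knave, and Finn is a knave.

Enzo (knave): "if Finn is a knave, then Alice is a knave" — False. ✓
Alice is a knight, so "at least 1 of Enzo, Milo, Finn, and Alice is a knight" must be True — and it is.
Milo is a knave, and the claim "Theo is a knight" is indeed False.
Kobi is a knight, so "at most four of Enzo, Alice, Milo, Theo, and me are knights" must be True — and it is.
Theo is a knave; "if Kobi is a knight then Enzo and Kobi are the same type" is False, as required.
Since Finn is a knave, "it is not the case that Alice is a knight" needs to be False, which holds.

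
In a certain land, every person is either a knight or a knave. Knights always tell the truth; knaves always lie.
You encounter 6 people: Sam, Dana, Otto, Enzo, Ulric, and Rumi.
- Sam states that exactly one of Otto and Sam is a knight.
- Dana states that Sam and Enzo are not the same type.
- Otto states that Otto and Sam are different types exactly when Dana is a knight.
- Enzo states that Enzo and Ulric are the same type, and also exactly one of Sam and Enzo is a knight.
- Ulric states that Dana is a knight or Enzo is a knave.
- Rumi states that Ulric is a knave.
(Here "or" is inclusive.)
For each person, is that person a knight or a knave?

Sam is a knave, and the claim "exactly one of Otto and Sam is a knight" is indeed false.
Since Dana is a knight, "Sam and Enzo are not the same type" needs to be true, which holds.
Otto is a knave, and the claim "Otto and Sam are different types exactly when Dana is a knight" is indeed false.
Enzo is a knight, so "Enzo and Ulric are the same type, and also exactly one of Sam and Enzo is a knight" must be true — and it is.
Ulric is a knight, so "Dana is a knight or Enzo is a knave" must be true — and it is.
Rumi is a knave; "Ulric is a knave" is false, as required.

Sam is a knave, Dana is a knight, Otto is a knave, Enzo is a knight, Ulric is a knight, and Rumi is a knave.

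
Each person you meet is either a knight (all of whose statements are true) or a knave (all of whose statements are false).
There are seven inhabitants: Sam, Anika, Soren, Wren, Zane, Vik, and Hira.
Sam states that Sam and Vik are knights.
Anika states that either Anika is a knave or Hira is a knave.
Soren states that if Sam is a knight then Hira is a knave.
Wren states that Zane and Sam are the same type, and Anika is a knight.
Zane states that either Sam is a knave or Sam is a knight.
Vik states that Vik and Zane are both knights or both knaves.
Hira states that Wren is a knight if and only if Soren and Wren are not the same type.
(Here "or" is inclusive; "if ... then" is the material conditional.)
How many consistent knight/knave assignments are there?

3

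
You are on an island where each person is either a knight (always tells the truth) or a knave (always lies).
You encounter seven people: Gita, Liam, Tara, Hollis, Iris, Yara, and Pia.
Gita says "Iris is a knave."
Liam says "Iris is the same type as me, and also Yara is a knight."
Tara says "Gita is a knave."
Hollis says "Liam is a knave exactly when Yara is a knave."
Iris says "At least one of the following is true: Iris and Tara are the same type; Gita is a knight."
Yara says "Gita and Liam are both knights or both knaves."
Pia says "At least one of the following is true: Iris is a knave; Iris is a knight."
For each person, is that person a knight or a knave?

Gita is a knave, Liam is a knave, Tara is a knight, Hollis is a knave, Iris is a knight, Yara is a knight, and Pia is a knight.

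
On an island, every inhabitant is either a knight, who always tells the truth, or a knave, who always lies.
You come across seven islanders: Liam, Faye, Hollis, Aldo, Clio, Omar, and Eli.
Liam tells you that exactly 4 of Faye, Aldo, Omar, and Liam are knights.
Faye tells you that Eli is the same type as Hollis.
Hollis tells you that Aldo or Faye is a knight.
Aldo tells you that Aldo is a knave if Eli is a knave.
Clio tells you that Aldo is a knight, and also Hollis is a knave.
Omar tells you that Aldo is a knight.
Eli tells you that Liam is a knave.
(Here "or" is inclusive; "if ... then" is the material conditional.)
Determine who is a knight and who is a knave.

Liam is a knave, Faye is a knight, Hollis is a knight, Aldo is a knight, Clio is a knave, Omar is a knight, and Eli is a knight.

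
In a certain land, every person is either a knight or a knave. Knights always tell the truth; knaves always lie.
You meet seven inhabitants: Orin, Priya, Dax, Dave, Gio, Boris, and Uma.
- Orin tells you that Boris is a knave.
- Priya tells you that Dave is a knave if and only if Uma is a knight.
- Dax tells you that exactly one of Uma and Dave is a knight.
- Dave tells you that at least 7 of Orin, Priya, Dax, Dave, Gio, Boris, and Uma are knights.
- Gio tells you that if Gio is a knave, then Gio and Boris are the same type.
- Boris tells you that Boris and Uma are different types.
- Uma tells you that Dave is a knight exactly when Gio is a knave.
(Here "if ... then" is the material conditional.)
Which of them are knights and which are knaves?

Knights: Boris. Knaves: Orin, Priya, Dax, Dave, Gio, and Uma.

Orin (knave): "Boris is a knave" — False. ✓
Priya is a knave; "Dave is a knave if and only if Uma is a knight" is False, as required.
As a knave, Dax's statement "exactly one of Uma and Dave is a knight" should be False; it is.
Dave (knave): "at least 7 of Orin, Priya, Dax, Dave, Gio, Boris, and Uma are knights" — False. ✓
Gio is a knave, and the claim "if Gio is a knave, then Gio and Boris are the same type" is indeed False.
Since Boris is a knight, "Boris and Uma are different types" needs to be True, which holds.
Uma (knave): "Dave is a knight exactly when Gio is a knave" — False. ✓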